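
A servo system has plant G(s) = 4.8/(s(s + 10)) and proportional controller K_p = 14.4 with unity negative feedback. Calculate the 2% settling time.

T_s ≈ 0.8 s

The closed-loop denominator s² + 10s + 69.12 gives ω_n = √69.12 = 8.314 and ζ = 10/(2ω_n) = 0.6014.
2% settling time T_s ≈ 4/(ζω_n) = 4/5 = 0.8 s.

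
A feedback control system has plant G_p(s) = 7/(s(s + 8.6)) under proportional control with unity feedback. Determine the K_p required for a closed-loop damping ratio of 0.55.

K_p = 8.73

Closed-loop characteristic equation: s² + 8.6s + K_p·7 = 0.
So ω_n = √(7K_p) and 2ζω_n = 8.6, giving ζ = 8.6/(2√(7K_p)).
Setting ζ = 0.55: √(7K_p) = 8.6/(2·0.55) = 7.818, so K_p = 61.12/7 = 8.73.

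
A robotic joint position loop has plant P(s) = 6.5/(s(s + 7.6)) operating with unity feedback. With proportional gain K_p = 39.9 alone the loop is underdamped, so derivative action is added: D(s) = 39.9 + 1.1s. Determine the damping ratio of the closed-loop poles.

Forward path: (39.9 + 1.1s)·6.5/(s(s+7.6)). The closed-loop characteristic equation is s² + (7.6 + 6.5·1.1)s + 6.5·39.9 = 0.
That is s² + 14.75s + 259.3 = 0, so ω_n = 16.1 rad/s and ζ = 14.75/(2·16.1) = 0.458.

ζ = 0.458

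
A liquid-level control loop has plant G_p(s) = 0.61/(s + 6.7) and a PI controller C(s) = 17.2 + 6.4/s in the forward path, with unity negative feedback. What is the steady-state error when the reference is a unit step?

0

The open loop C(s)G_p(s) has a pole at the origin (type 1), so the static position error constant is infinite and e_ss = 1/(1+∞) = 0.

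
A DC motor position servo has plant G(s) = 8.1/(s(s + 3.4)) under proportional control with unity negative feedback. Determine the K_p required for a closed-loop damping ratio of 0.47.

K_p = 1.62

Closed-loop characteristic equation: s² + 3.4s + K_p·8.1 = 0.
So ω_n = √(8.1K_p) and 2ζω_n = 3.4, giving ζ = 3.4/(2√(8.1K_p)).
Setting ζ = 0.47: √(8.1K_p) = 3.4/(2·0.47) = 3.617, so K_p = 13.08/8.1 = 1.62.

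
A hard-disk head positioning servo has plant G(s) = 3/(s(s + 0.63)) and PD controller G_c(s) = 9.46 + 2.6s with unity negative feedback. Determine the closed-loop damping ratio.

ζ = 0.791

Forward path: (9.46 + 2.6s)·3/(s(s+0.63)). The closed-loop characteristic equation is s² + (0.63 + 3·2.6)s + 3·9.46 = 0.
That is s² + 8.43s + 28.38 = 0, so ω_n = 5.327 rad/s and ζ = 8.43/(2·5.327) = 0.7912.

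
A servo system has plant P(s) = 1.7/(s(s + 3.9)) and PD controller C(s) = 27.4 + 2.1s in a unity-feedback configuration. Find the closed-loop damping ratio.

ζ = 0.547

Forward path: (27.4 + 2.1s)·1.7/(s(s+3.9)). The closed-loop characteristic equation is s² + (3.9 + 1.7·2.1)s + 1.7·27.4 = 0.
That is s² + 7.47s + 46.58 = 0, so ω_n = 6.825 rad/s and ζ = 7.47/(2·6.825) = 0.5473.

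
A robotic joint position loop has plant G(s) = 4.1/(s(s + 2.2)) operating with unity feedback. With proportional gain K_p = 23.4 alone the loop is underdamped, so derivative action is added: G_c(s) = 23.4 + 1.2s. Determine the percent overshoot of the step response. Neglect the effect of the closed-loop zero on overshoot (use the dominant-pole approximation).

29.4%

Forward path: (23.4 + 1.2s)·4.1/(s(s+2.2)). The closed-loop characteristic equation is s² + (2.2 + 4.1·1.2)s + 4.1·23.4 = 0.
That is s² + 7.12s + 95.94 = 0, so ω_n = 9.795 rad/s and ζ = 7.12/(2·9.795) = 0.3635.
%OS = 100·exp(−πζ/√(1−ζ²)) = 29.4%.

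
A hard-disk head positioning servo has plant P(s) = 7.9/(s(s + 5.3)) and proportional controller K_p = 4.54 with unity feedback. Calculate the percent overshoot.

From 1 + K_pP(s) = 0: s² + 5.3s + 35.87 = 0 ⇒ ω_n = 5.989, ζ = 0.4425.
%OS = 100·exp(−πζ/√(1−ζ²)) = 100·exp(−π·0.4425/√0.8042) = 21.2%.

21.2%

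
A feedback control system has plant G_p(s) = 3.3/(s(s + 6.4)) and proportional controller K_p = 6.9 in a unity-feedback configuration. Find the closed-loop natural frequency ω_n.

ω_n = 4.77 rad/s

The closed-loop denominator is s(s+6.4) + 6.9·3.3 = s² + 6.4s + 22.77.
So ω_n² = 22.77 ⇒ ω_n = 4.772 rad/s, and ζ = 6.4/(2ω_n) = 0.671.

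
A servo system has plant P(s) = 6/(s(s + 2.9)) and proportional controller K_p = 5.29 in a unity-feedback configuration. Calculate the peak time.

T_p = 0.577 s

From 1 + K_pP(s) = 0: s² + 2.9s + 31.74 = 0 ⇒ ω_n = 5.634, ζ = 0.2574.
Damped frequency ω_d = ω_n√(1−ζ²) = 5.444 rad/s, so peak time T_p = π/ω_d = 0.577 s.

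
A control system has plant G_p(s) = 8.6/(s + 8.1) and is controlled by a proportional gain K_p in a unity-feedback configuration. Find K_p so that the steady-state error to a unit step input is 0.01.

For a type-0 loop with proportional control, e_ss = 1/(1 + K_p·G_p(0)).
G_p(0) = 1.062. Require 1/(1 + K_p·1.062) = 0.01, so 1 + 1.062·K_p = 100.
K_p = (100 − 1)/1.062 = 93.2.

K_p = 93.2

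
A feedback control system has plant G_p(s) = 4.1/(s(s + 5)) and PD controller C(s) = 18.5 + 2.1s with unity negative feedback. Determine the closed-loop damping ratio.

ζ = 0.781

Forward path: (18.5 + 2.1s)·4.1/(s(s+5)). The closed-loop characteristic equation is s² + (5 + 4.1·2.1)s + 4.1·18.5 = 0.
That is s² + 13.61s + 75.85 = 0, so ω_n = 8.709 rad/s and ζ = 13.61/(2·8.709) = 0.7814.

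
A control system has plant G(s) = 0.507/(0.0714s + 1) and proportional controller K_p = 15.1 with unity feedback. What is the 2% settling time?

Closed loop: T(s) = K_p·G/(1+K_p·G) = 7.656/(0.0714s + 1 + 7.656), with pole at s = −(1 + 7.656)/0.0714 = −121.2.
τ = 1/121.2 = 0.008249 s, so 2% settling time ≈ 4τ = 0.033 s.

T_s ≈ 0.033 s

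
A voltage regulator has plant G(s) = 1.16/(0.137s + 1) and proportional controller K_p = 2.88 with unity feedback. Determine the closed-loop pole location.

Closed loop: T(s) = K_p·G/(1+K_p·G) = 3.341/(0.137s + 1 + 3.341), with pole at s = −(1 + 3.341)/0.137 = −31.68.

s = -31.68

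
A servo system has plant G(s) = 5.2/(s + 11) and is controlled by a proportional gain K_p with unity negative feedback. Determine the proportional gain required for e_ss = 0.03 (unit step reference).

K_p = 68.4

Steady-state error for a unit step on this type-0 loop is 1/(1 + K_p·G(0)).
G(0) = 0.4727. Require 1/(1 + K_p·0.4727) = 0.03, so 1 + 0.4727·K_p = 33.33.
K_p = (33.33 − 1)/0.4727 = 68.4.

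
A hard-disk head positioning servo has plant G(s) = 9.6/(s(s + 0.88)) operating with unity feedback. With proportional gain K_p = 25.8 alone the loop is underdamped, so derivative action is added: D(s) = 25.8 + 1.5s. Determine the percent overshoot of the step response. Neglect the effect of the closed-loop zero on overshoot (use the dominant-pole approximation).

Forward path: (25.8 + 1.5s)·9.6/(s(s+0.88)). The closed-loop characteristic equation is s² + (0.88 + 9.6·1.5)s + 9.6·25.8 = 0.
That is s² + 15.28s + 247.7 = 0, so ω_n = 15.74 rad/s and ζ = 15.28/(2·15.74) = 0.4855.
%OS = 100·exp(−πζ/√(1−ζ²)) = 17.5%.

17.5%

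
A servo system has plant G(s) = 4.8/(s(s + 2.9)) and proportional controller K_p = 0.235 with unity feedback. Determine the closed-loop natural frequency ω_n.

With unity feedback the closed-loop characteristic equation is s² + 2.9s + 0.235·4.8 = s² + 2.9s + 1.128 = 0.
So ω_n² = 1.128 ⇒ ω_n = 1.062 rad/s, and ζ = 2.9/(2ω_n) = 1.37.

ω_n = 1.06 rad/s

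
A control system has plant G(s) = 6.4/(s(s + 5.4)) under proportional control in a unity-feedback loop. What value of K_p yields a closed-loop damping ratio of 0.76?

K_p = 1.97

Closed-loop characteristic equation: s² + 5.4s + K_p·6.4 = 0.
So ω_n = √(6.4K_p) and 2ζω_n = 5.4, giving ζ = 5.4/(2√(6.4K_p)).
Setting ζ = 0.76: √(6.4K_p) = 5.4/(2·0.76) = 3.553, so K_p = 12.62/6.4 = 1.97.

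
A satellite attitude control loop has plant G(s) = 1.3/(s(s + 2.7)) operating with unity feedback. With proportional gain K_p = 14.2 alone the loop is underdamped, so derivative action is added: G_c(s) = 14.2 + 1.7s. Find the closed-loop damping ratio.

ζ = 0.571

Forward path: (14.2 + 1.7s)·1.3/(s(s+2.7)). The closed-loop characteristic equation is s² + (2.7 + 1.3·1.7)s + 1.3·14.2 = 0.
That is s² + 4.91s + 18.46 = 0, so ω_n = 4.297 rad/s and ζ = 4.91/(2·4.297) = 0.5714.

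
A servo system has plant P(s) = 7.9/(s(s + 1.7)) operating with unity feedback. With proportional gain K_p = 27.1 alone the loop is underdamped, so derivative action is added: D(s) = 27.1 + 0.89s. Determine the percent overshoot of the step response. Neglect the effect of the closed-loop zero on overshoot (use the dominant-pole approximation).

37.5%

Forward path: (27.1 + 0.89s)·7.9/(s(s+1.7)). The closed-loop characteristic equation is s² + (1.7 + 7.9·0.89)s + 7.9·27.1 = 0.
That is s² + 8.731s + 214.1 = 0, so ω_n = 14.63 rad/s and ζ = 8.731/(2·14.63) = 0.2984.
%OS = 100·exp(−πζ/√(1−ζ²)) = 37.5%.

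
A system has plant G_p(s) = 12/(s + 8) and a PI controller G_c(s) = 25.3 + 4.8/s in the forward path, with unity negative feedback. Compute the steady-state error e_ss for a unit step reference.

0

The open loop G_c(s)G_p(s) has a pole at the origin (type 1), so the static position error constant is infinite and e_ss = 1/(1+∞) = 0.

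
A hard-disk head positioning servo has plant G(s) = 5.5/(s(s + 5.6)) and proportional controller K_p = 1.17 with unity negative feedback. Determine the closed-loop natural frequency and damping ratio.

The closed-loop denominator is s(s+5.6) + 1.17·5.5 = s² + 5.6s + 6.435.
Matching s² + 2ζω_n s + ω_n²: ω_n = √6.435 = 2.537 rad/s and 2ζω_n = 5.6, so ζ = 5.6/(2·2.537) = 1.1.

ω_n = 2.54 rad/s, ζ = 1.1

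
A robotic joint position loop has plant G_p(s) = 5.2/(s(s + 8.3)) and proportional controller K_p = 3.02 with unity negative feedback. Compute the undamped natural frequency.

ω_n = 3.96 rad/s

1 + K_p·G_p(s) = 0 gives s² + 8.3s + 15.7 = 0.
Matching s² + 2ζω_n s + ω_n²: ω_n = √15.7 = 3.963 rad/s and 2ζω_n = 8.3, so ζ = 8.3/(2·3.963) = 1.05.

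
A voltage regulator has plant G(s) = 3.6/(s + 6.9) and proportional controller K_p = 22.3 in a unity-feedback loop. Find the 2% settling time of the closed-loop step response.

Closed-loop transfer function: T(s) = K_p·G(s)/(1 + K_p·G(s)) = 80.28/(s + 6.9 + 80.28) = 80.28/(s + 87.18).
Time constant τ = 1/87.18 = 0.01147 s, so the 2% settling time is about 4τ = 0.0459 s.

T_s ≈ 0.0459 s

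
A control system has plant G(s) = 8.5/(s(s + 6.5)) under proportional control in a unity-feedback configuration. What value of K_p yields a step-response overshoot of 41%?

From %OS = 100·exp(−πζ/√(1−ζ²)) = 41%, ζ = −ln(0.41)/√(π²+ln²(0.41)) = 0.273.
Characteristic equation s² + 6.5s + 8.5K_p = 0 gives ζ = 6.5/(2√(8.5K_p)).
Setting ζ = 0.273: √(8.5K_p) = 6.5/(2·0.273) = 11.9, so K_p = 141.7/8.5 = 16.7.

K_p = 16.7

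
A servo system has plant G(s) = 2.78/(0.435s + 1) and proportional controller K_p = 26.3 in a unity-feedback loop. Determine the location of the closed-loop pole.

Closed loop: T(s) = K_p·G/(1+K_p·G) = 73.11/(0.435s + 1 + 73.11), with pole at s = −(1 + 73.11)/0.435 = −170.4.

s = -170.4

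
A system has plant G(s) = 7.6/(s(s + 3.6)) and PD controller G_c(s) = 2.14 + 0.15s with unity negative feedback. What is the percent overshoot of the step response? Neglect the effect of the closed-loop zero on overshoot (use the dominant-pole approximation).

10.2%

Forward path: (2.14 + 0.15s)·7.6/(s(s+3.6)). The closed-loop characteristic equation is s² + (3.6 + 7.6·0.15)s + 7.6·2.14 = 0.
That is s² + 4.74s + 16.26 = 0, so ω_n = 4.033 rad/s and ζ = 4.74/(2·4.033) = 0.5877.
%OS = 100·exp(−πζ/√(1−ζ²)) = 10.2%.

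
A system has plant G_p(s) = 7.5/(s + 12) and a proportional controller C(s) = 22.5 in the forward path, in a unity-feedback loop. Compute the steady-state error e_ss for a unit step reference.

0.0664

The loop is type 0. Static position error constant K_pos = C(0)·G_p(0) = 22.5·0.625 = 14.06.
Steady-state error to a unit step: e_ss = 1/(1+K_pos) = 1/15.06 = 0.0664.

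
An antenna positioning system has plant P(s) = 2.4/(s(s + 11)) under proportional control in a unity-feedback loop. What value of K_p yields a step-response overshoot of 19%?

K_p = 57.7

From %OS = 100·exp(−πζ/√(1−ζ²)) = 19%, ζ = −ln(0.19)/√(π²+ln²(0.19)) = 0.4673.
Characteristic equation s² + 11s + 2.4K_p = 0 gives ζ = 11/(2√(2.4K_p)).
Setting ζ = 0.4673: √(2.4K_p) = 11/(2·0.4673) = 11.77, so K_p = 138.5/2.4 = 57.7.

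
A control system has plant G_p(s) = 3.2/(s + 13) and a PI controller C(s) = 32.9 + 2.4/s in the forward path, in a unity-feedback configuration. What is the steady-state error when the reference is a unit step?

0

The open loop C(s)G_p(s) has a pole at the origin (type 1), so the static position error constant is infinite and e_ss = 1/(1+∞) = 0.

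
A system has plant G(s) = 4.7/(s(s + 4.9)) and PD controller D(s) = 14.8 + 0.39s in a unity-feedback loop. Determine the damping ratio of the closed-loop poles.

ζ = 0.404

Forward path: (14.8 + 0.39s)·4.7/(s(s+4.9)). The closed-loop characteristic equation is s² + (4.9 + 4.7·0.39)s + 4.7·14.8 = 0.
That is s² + 6.733s + 69.56 = 0, so ω_n = 8.34 rad/s and ζ = 6.733/(2·8.34) = 0.4036.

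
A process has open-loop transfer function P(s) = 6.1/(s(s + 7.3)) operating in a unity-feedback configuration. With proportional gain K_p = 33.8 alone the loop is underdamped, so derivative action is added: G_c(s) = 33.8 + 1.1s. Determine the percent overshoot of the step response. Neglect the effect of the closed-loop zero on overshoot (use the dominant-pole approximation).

Forward path: (33.8 + 1.1s)·6.1/(s(s+7.3)). The closed-loop characteristic equation is s² + (7.3 + 6.1·1.1)s + 6.1·33.8 = 0.
That is s² + 14.01s + 206.2 = 0, so ω_n = 14.36 rad/s and ζ = 14.01/(2·14.36) = 0.4878.
%OS = 100·exp(−πζ/√(1−ζ²)) = 17.3%.

17.3%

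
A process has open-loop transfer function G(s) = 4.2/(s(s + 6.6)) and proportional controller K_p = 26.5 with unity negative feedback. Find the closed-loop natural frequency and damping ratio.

1 + K_p·G(s) = 0 gives s² + 6.6s + 111.3 = 0.
Matching s² + 2ζω_n s + ω_n²: ω_n = √111.3 = 10.55 rad/s and 2ζω_n = 6.6, so ζ = 6.6/(2·10.55) = 0.313.

ω_n = 10.5 rad/s, ζ = 0.313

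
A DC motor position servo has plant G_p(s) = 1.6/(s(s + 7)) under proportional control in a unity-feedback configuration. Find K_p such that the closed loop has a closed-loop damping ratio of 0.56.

K_p = 24.4

Closed-loop characteristic equation: s² + 7s + K_p·1.6 = 0.
So ω_n = √(1.6K_p) and 2ζω_n = 7, giving ζ = 7/(2√(1.6K_p)).
Setting ζ = 0.56: √(1.6K_p) = 7/(2·0.56) = 6.25, so K_p = 39.06/1.6 = 24.4.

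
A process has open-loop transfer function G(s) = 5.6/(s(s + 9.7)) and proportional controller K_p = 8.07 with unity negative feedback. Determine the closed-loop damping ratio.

1 + K_p·G(s) = 0 gives s² + 9.7s + 45.19 = 0.
Matching s² + 2ζω_n s + ω_n²: ω_n = √45.19 = 6.722 rad/s and 2ζω_n = 9.7, so ζ = 9.7/(2·6.722) = 0.721.

ζ = 0.721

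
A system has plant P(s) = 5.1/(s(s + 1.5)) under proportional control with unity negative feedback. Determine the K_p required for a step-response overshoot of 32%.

From %OS = 100·exp(−πζ/√(1−ζ²)) = 32%, ζ = −ln(0.32)/√(π²+ln²(0.32)) = 0.341.
Characteristic equation s² + 1.5s + 5.1K_p = 0 gives ζ = 1.5/(2√(5.1K_p)).
Setting ζ = 0.341: √(5.1K_p) = 1.5/(2·0.341) = 2.2, so K_p = 4.839/5.1 = 0.949.

K_p = 0.949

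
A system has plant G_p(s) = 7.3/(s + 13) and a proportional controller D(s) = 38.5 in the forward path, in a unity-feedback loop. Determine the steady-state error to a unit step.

The loop is type 0. Static position error constant K_pos = D(0)·G_p(0) = 38.5·0.5615 = 21.62.
Steady-state error to a unit step: e_ss = 1/(1+K_pos) = 1/22.62 = 0.0442.

0.0442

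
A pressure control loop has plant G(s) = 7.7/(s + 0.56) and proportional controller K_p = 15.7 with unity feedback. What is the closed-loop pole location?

Closed-loop transfer function: T(s) = K_p·G(s)/(1 + K_p·G(s)) = 120.9/(s + 0.56 + 120.9) = 120.9/(s + 121.5).
The closed-loop pole is at s = −121.5.

s = -121.5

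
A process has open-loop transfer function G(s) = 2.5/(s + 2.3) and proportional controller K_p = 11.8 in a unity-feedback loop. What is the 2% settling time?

Closed-loop transfer function: T(s) = K_p·G(s)/(1 + K_p·G(s)) = 29.5/(s + 2.3 + 29.5) = 29.5/(s + 31.8).
Time constant τ = 1/31.8 = 0.03145 s, so the 2% settling time is about 4τ = 0.126 s.

T_s ≈ 0.126 s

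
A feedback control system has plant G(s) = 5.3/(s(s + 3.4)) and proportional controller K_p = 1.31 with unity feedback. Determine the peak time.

T_p = 1.56 s

Closed-loop characteristic equation: s² + 3.4s + 6.943 = 0, so ω_n = 2.635 rad/s and ζ = 3.4/(2·2.635) = 0.6452.
Damped frequency ω_d = ω_n√(1−ζ²) = 2.013 rad/s, so peak time T_p = π/ω_d = 1.56 s.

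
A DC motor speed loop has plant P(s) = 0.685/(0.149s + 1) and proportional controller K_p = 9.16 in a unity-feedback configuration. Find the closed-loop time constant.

τ = 0.0205 s

Closed loop: T(s) = K_p·P/(1+K_p·P) = 6.275/(0.149s + 1 + 6.275), with pole at s = −(1 + 6.275)/0.149 = −48.82.
Closed-loop time constant τ = 1/48.82 = 0.0205 s.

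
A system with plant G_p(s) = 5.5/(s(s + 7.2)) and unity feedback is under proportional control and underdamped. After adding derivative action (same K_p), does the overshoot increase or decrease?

With PD the characteristic equation becomes s² + (a + K·K_d)s + K·K_p = 0; the damping term grows, ζ rises, overshoot falls.

decrease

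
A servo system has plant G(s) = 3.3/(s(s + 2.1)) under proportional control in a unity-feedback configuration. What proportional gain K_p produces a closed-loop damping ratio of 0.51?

Closed-loop characteristic equation: s² + 2.1s + K_p·3.3 = 0.
So ω_n = √(3.3K_p) and 2ζω_n = 2.1, giving ζ = 2.1/(2√(3.3K_p)).
Setting ζ = 0.51: √(3.3K_p) = 2.1/(2·0.51) = 2.059, so K_p = 4.239/3.3 = 1.28.

K_p = 1.28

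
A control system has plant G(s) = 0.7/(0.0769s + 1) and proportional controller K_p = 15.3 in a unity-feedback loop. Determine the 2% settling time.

T_s ≈ 0.0263 s

Closed loop: T(s) = K_p·G/(1+K_p·G) = 10.71/(0.0769s + 1 + 10.71), with pole at s = −(1 + 10.71)/0.0769 = −152.3.
τ = 1/152.3 = 0.006567 s, so 2% settling time ≈ 4τ = 0.0263 s.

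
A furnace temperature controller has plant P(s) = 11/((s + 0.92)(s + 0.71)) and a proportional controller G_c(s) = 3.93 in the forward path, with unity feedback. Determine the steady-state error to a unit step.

0.0149

The loop is type 0. Static position error constant K_pos = G_c(0)·P(0) = 3.93·16.84 = 66.18.
Steady-state error to a unit step: e_ss = 1/(1+K_pos) = 1/67.18 = 0.0149.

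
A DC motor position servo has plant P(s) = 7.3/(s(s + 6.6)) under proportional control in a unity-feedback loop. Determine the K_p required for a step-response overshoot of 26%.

K_p = 9.61

From %OS = 100·exp(−πζ/√(1−ζ²)) = 26%, ζ = −ln(0.26)/√(π²+ln²(0.26)) = 0.3941.
Characteristic equation s² + 6.6s + 7.3K_p = 0 gives ζ = 6.6/(2√(7.3K_p)).
Setting ζ = 0.3941: √(7.3K_p) = 6.6/(2·0.3941) = 8.374, so K_p = 70.12/7.3 = 9.61.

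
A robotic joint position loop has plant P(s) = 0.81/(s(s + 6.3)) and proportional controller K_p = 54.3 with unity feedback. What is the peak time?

Closed-loop characteristic equation: s² + 6.3s + 43.98 = 0, so ω_n = 6.632 rad/s and ζ = 6.3/(2·6.632) = 0.475.
Damped frequency ω_d = ω_n√(1−ζ²) = 5.836 rad/s, so peak time T_p = π/ω_d = 0.538 s.

T_p = 0.538 s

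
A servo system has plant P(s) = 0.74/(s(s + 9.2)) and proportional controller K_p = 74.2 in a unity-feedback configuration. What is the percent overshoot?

The closed-loop denominator s² + 9.2s + 54.91 gives ω_n = √54.91 = 7.41 and ζ = 9.2/(2ω_n) = 0.6208.
%OS = 100·exp(−πζ/√(1−ζ²)) = 100·exp(−π·0.6208/√0.6146) = 8.31%.

8.31%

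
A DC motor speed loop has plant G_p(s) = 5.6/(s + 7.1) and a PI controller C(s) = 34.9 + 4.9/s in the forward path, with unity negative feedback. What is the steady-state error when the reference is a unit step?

0

The open loop C(s)G_p(s) has a pole at the origin (type 1), so the static position error constant is infinite and e_ss = 1/(1+∞) = 0.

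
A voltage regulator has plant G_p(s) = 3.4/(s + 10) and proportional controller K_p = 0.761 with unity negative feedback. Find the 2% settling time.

T_s ≈ 0.318 s

Closed-loop transfer function: T(s) = K_p·G_p(s)/(1 + K_p·G_p(s)) = 2.587/(s + 10 + 2.587) = 2.587/(s + 12.59).
Time constant τ = 1/12.59 = 0.07944 s, so the 2% settling time is about 4τ = 0.318 s.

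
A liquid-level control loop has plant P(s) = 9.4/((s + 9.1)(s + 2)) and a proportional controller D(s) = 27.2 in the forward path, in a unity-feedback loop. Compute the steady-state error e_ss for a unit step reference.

The loop is type 0. Static position error constant K_pos = D(0)·P(0) = 27.2·0.5165 = 14.05.
Steady-state error to a unit step: e_ss = 1/(1+K_pos) = 1/15.05 = 0.0665.

0.0665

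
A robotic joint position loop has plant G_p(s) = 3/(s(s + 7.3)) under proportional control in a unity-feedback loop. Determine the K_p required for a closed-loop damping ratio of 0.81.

K_p = 6.77

Closed-loop characteristic equation: s² + 7.3s + K_p·3 = 0.
So ω_n = √(3K_p) and 2ζω_n = 7.3, giving ζ = 7.3/(2√(3K_p)).
Setting ζ = 0.81: √(3K_p) = 7.3/(2·0.81) = 4.506, so K_p = 20.31/3 = 6.77.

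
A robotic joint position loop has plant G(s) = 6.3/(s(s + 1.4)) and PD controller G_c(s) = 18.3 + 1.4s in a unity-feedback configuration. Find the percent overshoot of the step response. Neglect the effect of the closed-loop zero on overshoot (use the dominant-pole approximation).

Forward path: (18.3 + 1.4s)·6.3/(s(s+1.4)). The closed-loop characteristic equation is s² + (1.4 + 6.3·1.4)s + 6.3·18.3 = 0.
That is s² + 10.22s + 115.3 = 0, so ω_n = 10.74 rad/s and ζ = 10.22/(2·10.74) = 0.4759.
%OS = 100·exp(−πζ/√(1−ζ²)) = 18.3%.

18.3%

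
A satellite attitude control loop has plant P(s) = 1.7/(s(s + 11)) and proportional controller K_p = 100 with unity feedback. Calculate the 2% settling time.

T_s ≈ 0.727 s

The closed-loop denominator s² + 11s + 170 gives ω_n = √170 = 13.04 and ζ = 11/(2ω_n) = 0.4218.
2% settling time T_s ≈ 4/(ζω_n) = 4/5.5 = 0.727 s.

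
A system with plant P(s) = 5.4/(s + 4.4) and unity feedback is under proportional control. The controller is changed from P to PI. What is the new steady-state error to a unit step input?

Adding integral action puts a pole at s = 0 in the forward path, raising the system type to 1; a type-1 loop has zero steady-state error to a step.

0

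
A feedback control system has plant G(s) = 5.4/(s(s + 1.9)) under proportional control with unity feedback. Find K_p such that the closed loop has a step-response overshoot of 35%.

K_p = 1.66

From %OS = 100·exp(−πζ/√(1−ζ²)) = 35%, ζ = −ln(0.35)/√(π²+ln²(0.35)) = 0.3169.
Characteristic equation s² + 1.9s + 5.4K_p = 0 gives ζ = 1.9/(2√(5.4K_p)).
Setting ζ = 0.3169: √(5.4K_p) = 1.9/(2·0.3169) = 2.997, so K_p = 8.984/5.4 = 1.66.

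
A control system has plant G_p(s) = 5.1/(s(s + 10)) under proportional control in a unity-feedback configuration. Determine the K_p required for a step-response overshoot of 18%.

From %OS = 100·exp(−πζ/√(1−ζ²)) = 18%, ζ = −ln(0.18)/√(π²+ln²(0.18)) = 0.4791.
Characteristic equation s² + 10s + 5.1K_p = 0 gives ζ = 10/(2√(5.1K_p)).
Setting ζ = 0.4791: √(5.1K_p) = 10/(2·0.4791) = 10.44, so K_p = 108.9/5.1 = 21.4.

K_p = 21.4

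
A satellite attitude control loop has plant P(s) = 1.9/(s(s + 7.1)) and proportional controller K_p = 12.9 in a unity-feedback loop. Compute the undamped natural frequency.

ω_n = 4.95 rad/s

1 + K_p·P(s) = 0 gives s² + 7.1s + 24.51 = 0.
So ω_n² = 24.51 ⇒ ω_n = 4.951 rad/s, and ζ = 7.1/(2ω_n) = 0.717.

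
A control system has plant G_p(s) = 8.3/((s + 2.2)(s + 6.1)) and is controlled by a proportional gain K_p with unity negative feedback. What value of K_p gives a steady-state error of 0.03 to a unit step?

Steady-state error for a unit step on this type-0 loop is 1/(1 + K_p·G_p(0)).
G_p(0) = 0.6185. Require 1/(1 + K_p·0.6185) = 0.03, so 1 + 0.6185·K_p = 33.33.
K_p = (33.33 − 1)/0.6185 = 52.3.

K_p = 52.3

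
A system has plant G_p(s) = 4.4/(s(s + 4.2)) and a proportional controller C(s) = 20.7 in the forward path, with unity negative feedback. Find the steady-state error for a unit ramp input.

The loop has one pole at the origin (type 1). Velocity error constant K_v = lim_{s→0} s·C(s)G_p(s) = 20.7·4.4/4.2 = 21.69.
Steady-state error to a unit ramp: e_ss = 1/K_v = 0.0461.

0.0461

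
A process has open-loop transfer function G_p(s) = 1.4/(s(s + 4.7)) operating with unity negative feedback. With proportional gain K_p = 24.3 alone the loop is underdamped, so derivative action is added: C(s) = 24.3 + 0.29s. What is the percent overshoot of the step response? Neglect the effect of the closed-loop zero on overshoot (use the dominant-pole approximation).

21.7%

Forward path: (24.3 + 0.29s)·1.4/(s(s+4.7)). The closed-loop characteristic equation is s² + (4.7 + 1.4·0.29)s + 1.4·24.3 = 0.
That is s² + 5.106s + 34.02 = 0, so ω_n = 5.833 rad/s and ζ = 5.106/(2·5.833) = 0.4377.
%OS = 100·exp(−πζ/√(1−ζ²)) = 21.7%.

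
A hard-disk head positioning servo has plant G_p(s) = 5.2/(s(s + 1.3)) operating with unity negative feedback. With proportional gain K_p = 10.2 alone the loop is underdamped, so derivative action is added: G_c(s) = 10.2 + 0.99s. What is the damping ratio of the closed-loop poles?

ζ = 0.443

Forward path: (10.2 + 0.99s)·5.2/(s(s+1.3)). The closed-loop characteristic equation is s² + (1.3 + 5.2·0.99)s + 5.2·10.2 = 0.
That is s² + 6.448s + 53.04 = 0, so ω_n = 7.283 rad/s and ζ = 6.448/(2·7.283) = 0.4427.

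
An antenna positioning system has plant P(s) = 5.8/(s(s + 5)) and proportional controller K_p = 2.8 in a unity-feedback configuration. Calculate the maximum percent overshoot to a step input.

8.33%

The closed-loop denominator s² + 5s + 16.24 gives ω_n = √16.24 = 4.03 and ζ = 5/(2ω_n) = 0.6204.
%OS = 100·exp(−πζ/√(1−ζ²)) = 100·exp(−π·0.6204/√0.6151) = 8.33%.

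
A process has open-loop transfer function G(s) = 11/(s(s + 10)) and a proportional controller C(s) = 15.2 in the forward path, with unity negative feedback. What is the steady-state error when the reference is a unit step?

The open loop C(s)G(s) has a pole at the origin (type 1), so the static position error constant is infinite and e_ss = 1/(1+∞) = 0.

0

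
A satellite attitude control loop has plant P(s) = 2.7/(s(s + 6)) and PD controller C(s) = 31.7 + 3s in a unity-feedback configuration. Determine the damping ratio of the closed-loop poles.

Forward path: (31.7 + 3s)·2.7/(s(s+6)). The closed-loop characteristic equation is s² + (6 + 2.7·3)s + 2.7·31.7 = 0.
That is s² + 14.1s + 85.59 = 0, so ω_n = 9.251 rad/s and ζ = 14.1/(2·9.251) = 0.762.

ζ = 0.762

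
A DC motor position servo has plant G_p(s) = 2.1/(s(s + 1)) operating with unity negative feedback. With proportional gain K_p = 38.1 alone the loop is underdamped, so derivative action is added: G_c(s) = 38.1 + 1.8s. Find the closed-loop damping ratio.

Forward path: (38.1 + 1.8s)·2.1/(s(s+1)). The closed-loop characteristic equation is s² + (1 + 2.1·1.8)s + 2.1·38.1 = 0.
That is s² + 4.78s + 80.01 = 0, so ω_n = 8.945 rad/s and ζ = 4.78/(2·8.945) = 0.2672.

ζ = 0.267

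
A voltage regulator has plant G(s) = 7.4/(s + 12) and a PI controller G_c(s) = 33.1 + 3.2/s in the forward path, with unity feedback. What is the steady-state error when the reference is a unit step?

The open loop G_c(s)G(s) has a pole at the origin (type 1), so the static position error constant is infinite and e_ss = 1/(1+∞) = 0.

0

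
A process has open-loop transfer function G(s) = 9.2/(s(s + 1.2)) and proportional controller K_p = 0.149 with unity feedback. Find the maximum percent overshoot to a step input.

From 1 + K_pG(s) = 0: s² + 1.2s + 1.371 = 0 ⇒ ω_n = 1.171, ζ = 0.5125.
%OS = 100·exp(−πζ/√(1−ζ²)) = 100·exp(−π·0.5125/√0.7374) = 15.3%.

15.3%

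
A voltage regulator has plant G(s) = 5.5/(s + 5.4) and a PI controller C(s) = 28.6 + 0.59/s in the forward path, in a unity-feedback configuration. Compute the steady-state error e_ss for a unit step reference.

The open loop C(s)G(s) has a pole at the origin (type 1), so the static position error constant is infinite and e_ss = 1/(1+∞) = 0.

0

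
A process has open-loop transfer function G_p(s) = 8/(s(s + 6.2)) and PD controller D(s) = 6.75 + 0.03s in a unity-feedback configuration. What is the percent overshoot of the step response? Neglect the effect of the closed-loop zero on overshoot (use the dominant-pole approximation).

Forward path: (6.75 + 0.03s)·8/(s(s+6.2)). The closed-loop characteristic equation is s² + (6.2 + 8·0.03)s + 8·6.75 = 0.
That is s² + 6.44s + 54 = 0, so ω_n = 7.348 rad/s and ζ = 6.44/(2·7.348) = 0.4382.
%OS = 100·exp(−πζ/√(1−ζ²)) = 21.6%.

21.6%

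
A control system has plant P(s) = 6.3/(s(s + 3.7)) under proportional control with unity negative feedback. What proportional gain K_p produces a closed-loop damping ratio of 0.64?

K_p = 1.33

Closed-loop characteristic equation: s² + 3.7s + K_p·6.3 = 0.
So ω_n = √(6.3K_p) and 2ζω_n = 3.7, giving ζ = 3.7/(2√(6.3K_p)).
Setting ζ = 0.64: √(6.3K_p) = 3.7/(2·0.64) = 2.891, so K_p = 8.356/6.3 = 1.33.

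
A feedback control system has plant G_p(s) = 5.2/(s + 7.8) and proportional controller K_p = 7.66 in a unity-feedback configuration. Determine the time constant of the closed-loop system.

Closed-loop transfer function: T(s) = K_p·G_p(s)/(1 + K_p·G_p(s)) = 39.83/(s + 7.8 + 39.83) = 39.83/(s + 47.63).
Time constant τ = 1/47.63 = 0.021 s.

τ = 0.021 s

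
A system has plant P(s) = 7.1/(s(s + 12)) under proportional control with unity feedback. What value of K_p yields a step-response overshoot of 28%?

From %OS = 100·exp(−πζ/√(1−ζ²)) = 28%, ζ = −ln(0.28)/√(π²+ln²(0.28)) = 0.3755.
Characteristic equation s² + 12s + 7.1K_p = 0 gives ζ = 12/(2√(7.1K_p)).
Setting ζ = 0.3755: √(7.1K_p) = 12/(2·0.3755) = 15.98, so K_p = 255.3/7.1 = 36.

K_p = 36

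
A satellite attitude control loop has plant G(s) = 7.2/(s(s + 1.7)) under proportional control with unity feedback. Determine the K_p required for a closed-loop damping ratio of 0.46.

Closed-loop characteristic equation: s² + 1.7s + K_p·7.2 = 0.
So ω_n = √(7.2K_p) and 2ζω_n = 1.7, giving ζ = 1.7/(2√(7.2K_p)).
Setting ζ = 0.46: √(7.2K_p) = 1.7/(2·0.46) = 1.848, so K_p = 3.414/7.2 = 0.474.

K_p = 0.474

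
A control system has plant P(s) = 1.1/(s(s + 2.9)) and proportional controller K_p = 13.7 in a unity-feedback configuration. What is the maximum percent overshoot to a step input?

28.2%

From 1 + K_pP(s) = 0: s² + 2.9s + 15.07 = 0 ⇒ ω_n = 3.882, ζ = 0.3735.
%OS = 100·exp(−πζ/√(1−ζ²)) = 100·exp(−π·0.3735/√0.8605) = 28.2%.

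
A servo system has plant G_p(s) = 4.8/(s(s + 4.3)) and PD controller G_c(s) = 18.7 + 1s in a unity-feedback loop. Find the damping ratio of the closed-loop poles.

ζ = 0.48

Forward path: (18.7 + 1s)·4.8/(s(s+4.3)). The closed-loop characteristic equation is s² + (4.3 + 4.8·1)s + 4.8·18.7 = 0.
That is s² + 9.1s + 89.76 = 0, so ω_n = 9.474 rad/s and ζ = 9.1/(2·9.474) = 0.4803.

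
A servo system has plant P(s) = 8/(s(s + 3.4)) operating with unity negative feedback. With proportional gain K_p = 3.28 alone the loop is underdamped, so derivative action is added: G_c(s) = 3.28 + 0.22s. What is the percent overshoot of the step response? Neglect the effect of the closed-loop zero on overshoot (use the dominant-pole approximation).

16%

Forward path: (3.28 + 0.22s)·8/(s(s+3.4)). The closed-loop characteristic equation is s² + (3.4 + 8·0.22)s + 8·3.28 = 0.
That is s² + 5.16s + 26.24 = 0, so ω_n = 5.122 rad/s and ζ = 5.16/(2·5.122) = 0.5037.
%OS = 100·exp(−πζ/√(1−ζ²)) = 16%.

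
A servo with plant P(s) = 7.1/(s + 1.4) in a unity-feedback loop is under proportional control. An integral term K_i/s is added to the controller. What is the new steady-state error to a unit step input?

0

The integrator makes K_pos = lim_{s→0} C(s)G(s) infinite, so e_ss = 1/(1+K_pos) = 0.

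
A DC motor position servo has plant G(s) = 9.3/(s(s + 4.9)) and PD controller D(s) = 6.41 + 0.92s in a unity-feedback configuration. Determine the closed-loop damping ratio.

ζ = 0.871

Forward path: (6.41 + 0.92s)·9.3/(s(s+4.9)). The closed-loop characteristic equation is s² + (4.9 + 9.3·0.92)s + 9.3·6.41 = 0.
That is s² + 13.46s + 59.61 = 0, so ω_n = 7.721 rad/s and ζ = 13.46/(2·7.721) = 0.8714.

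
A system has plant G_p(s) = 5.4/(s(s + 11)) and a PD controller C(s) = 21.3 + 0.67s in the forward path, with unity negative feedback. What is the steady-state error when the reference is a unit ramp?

The loop has one pole at the origin (type 1). Velocity error constant K_v = lim_{s→0} s·C(s)G_p(s) = 21.3·5.4/11 = 10.46.
Steady-state error to a unit ramp: e_ss = 1/K_v = 0.0956.

0.0956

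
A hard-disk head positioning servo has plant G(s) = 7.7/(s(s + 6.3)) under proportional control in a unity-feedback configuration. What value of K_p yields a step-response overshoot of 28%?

K_p = 9.14

From %OS = 100·exp(−πζ/√(1−ζ²)) = 28%, ζ = −ln(0.28)/√(π²+ln²(0.28)) = 0.3755.
Characteristic equation s² + 6.3s + 7.7K_p = 0 gives ζ = 6.3/(2√(7.7K_p)).
Setting ζ = 0.3755: √(7.7K_p) = 6.3/(2·0.3755) = 8.388, so K_p = 70.36/7.7 = 9.14.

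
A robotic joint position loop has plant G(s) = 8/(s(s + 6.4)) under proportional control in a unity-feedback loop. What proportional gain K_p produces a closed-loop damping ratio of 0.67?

Closed-loop characteristic equation: s² + 6.4s + K_p·8 = 0.
So ω_n = √(8K_p) and 2ζω_n = 6.4, giving ζ = 6.4/(2√(8K_p)).
Setting ζ = 0.67: √(8K_p) = 6.4/(2·0.67) = 4.776, so K_p = 22.81/8 = 2.85.

K_p = 2.85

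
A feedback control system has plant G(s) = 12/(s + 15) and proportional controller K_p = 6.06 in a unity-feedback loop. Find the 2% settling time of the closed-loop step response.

Closed-loop transfer function: T(s) = K_p·G(s)/(1 + K_p·G(s)) = 72.72/(s + 15 + 72.72) = 72.72/(s + 87.72).
Time constant τ = 1/87.72 = 0.0114 s, so the 2% settling time is about 4τ = 0.0456 s.

T_s ≈ 0.0456 s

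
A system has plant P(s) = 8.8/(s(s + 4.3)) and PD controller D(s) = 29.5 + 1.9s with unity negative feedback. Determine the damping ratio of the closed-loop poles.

Forward path: (29.5 + 1.9s)·8.8/(s(s+4.3)). The closed-loop characteristic equation is s² + (4.3 + 8.8·1.9)s + 8.8·29.5 = 0.
That is s² + 21.02s + 259.6 = 0, so ω_n = 16.11 rad/s and ζ = 21.02/(2·16.11) = 0.6523.

ζ = 0.652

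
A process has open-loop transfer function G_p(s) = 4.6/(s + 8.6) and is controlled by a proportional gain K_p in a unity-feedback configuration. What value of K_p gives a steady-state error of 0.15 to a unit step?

K_p = 10.6

Steady-state error for a unit step on this type-0 loop is 1/(1 + K_p·G_p(0)).
G_p(0) = 0.5349. Require 1/(1 + K_p·0.5349) = 0.15, so 1 + 0.5349·K_p = 6.667.
K_p = (6.667 − 1)/0.5349 = 10.6.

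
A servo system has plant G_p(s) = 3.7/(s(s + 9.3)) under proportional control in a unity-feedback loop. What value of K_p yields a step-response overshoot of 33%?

K_p = 52.8

From %OS = 100·exp(−πζ/√(1−ζ²)) = 33%, ζ = −ln(0.33)/√(π²+ln²(0.33)) = 0.3328.
Characteristic equation s² + 9.3s + 3.7K_p = 0 gives ζ = 9.3/(2√(3.7K_p)).
Setting ζ = 0.3328: √(3.7K_p) = 9.3/(2·0.3328) = 13.97, so K_p = 195.2/3.7 = 52.8.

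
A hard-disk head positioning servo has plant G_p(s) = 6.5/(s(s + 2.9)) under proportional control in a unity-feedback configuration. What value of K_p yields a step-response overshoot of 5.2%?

K_p = 0.689

From %OS = 100·exp(−πζ/√(1−ζ²)) = 5.2%, ζ = −ln(0.052)/√(π²+ln²(0.052)) = 0.6853.
Characteristic equation s² + 2.9s + 6.5K_p = 0 gives ζ = 2.9/(2√(6.5K_p)).
Setting ζ = 0.6853: √(6.5K_p) = 2.9/(2·0.6853) = 2.116, so K_p = 4.476/6.5 = 0.689.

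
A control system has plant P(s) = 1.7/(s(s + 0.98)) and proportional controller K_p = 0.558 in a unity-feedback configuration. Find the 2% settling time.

Closed-loop characteristic equation: s² + 0.98s + 0.9486 = 0, so ω_n = 0.974 rad/s and ζ = 0.98/(2·0.974) = 0.5031.
2% settling time T_s ≈ 4/(ζω_n) = 4/0.49 = 8.16 s.

T_s ≈ 8.16 s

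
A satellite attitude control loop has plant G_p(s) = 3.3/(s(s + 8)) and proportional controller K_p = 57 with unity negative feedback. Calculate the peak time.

T_p = 0.239 s

The closed-loop denominator s² + 8s + 188.1 gives ω_n = √188.1 = 13.71 and ζ = 8/(2ω_n) = 0.2917.
Damped frequency ω_d = ω_n√(1−ζ²) = 13.12 rad/s, so peak time T_p = π/ω_d = 0.239 s.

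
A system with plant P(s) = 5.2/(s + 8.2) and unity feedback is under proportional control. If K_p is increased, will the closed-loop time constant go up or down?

decrease

The closed-loop bandwidth 8.2+K_p·5.2 grows with K_p, so τ shrinks.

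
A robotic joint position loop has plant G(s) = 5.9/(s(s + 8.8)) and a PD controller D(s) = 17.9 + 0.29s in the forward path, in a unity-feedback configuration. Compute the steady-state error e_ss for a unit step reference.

0

The open loop D(s)G(s) has a pole at the origin (type 1), so the static position error constant is infinite and e_ss = 1/(1+∞) = 0.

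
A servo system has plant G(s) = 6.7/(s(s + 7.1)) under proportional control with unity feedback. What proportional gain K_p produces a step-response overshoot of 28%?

From %OS = 100·exp(−πζ/√(1−ζ²)) = 28%, ζ = −ln(0.28)/√(π²+ln²(0.28)) = 0.3755.
Characteristic equation s² + 7.1s + 6.7K_p = 0 gives ζ = 7.1/(2√(6.7K_p)).
Setting ζ = 0.3755: √(6.7K_p) = 7.1/(2·0.3755) = 9.453, so K_p = 89.36/6.7 = 13.3.

K_p = 13.3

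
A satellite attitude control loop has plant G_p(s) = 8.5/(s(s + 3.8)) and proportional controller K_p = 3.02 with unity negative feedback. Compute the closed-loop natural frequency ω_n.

The closed-loop denominator is s(s+3.8) + 3.02·8.5 = s² + 3.8s + 25.67.
So ω_n² = 25.67 ⇒ ω_n = 5.067 rad/s, and ζ = 3.8/(2ω_n) = 0.375.

ω_n = 5.07 rad/s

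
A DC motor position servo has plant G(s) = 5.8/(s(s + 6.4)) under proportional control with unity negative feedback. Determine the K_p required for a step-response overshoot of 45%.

K_p = 29.1

From %OS = 100·exp(−πζ/√(1−ζ²)) = 45%, ζ = −ln(0.45)/√(π²+ln²(0.45)) = 0.2463.
Characteristic equation s² + 6.4s + 5.8K_p = 0 gives ζ = 6.4/(2√(5.8K_p)).
Setting ζ = 0.2463: √(5.8K_p) = 6.4/(2·0.2463) = 12.99, so K_p = 168.7/5.8 = 29.1.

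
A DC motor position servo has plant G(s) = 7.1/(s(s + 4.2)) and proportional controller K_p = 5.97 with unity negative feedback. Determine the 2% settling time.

T_s ≈ 1.9 s

Closed-loop characteristic equation: s² + 4.2s + 42.39 = 0, so ω_n = 6.511 rad/s and ζ = 4.2/(2·6.511) = 0.3226.
2% settling time T_s ≈ 4/(ζω_n) = 4/2.1 = 1.9 s.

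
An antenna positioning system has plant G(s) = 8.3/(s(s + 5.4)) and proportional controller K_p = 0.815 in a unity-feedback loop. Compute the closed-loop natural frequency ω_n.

The closed-loop denominator is s(s+5.4) + 0.815·8.3 = s² + 5.4s + 6.764.
Matching s² + 2ζω_n s + ω_n²: ω_n = √6.764 = 2.601 rad/s and 2ζω_n = 5.4, so ζ = 5.4/(2·2.601) = 1.04.

ω_n = 2.6 rad/s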